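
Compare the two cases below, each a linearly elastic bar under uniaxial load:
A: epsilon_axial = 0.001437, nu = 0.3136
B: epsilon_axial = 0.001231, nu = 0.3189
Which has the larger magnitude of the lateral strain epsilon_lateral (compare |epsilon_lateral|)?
Model: a linearly elastic bar under uniaxial load, so epsilon_lateral = -nu·epsilon_axial (SI units).
  A: epsilon_lateral = -(0.3136 × 0.001437) = -0.0004506
  B: epsilon_lateral = -(0.3189 × 0.001231) = -0.0003926
|epsilon_lateral|: A = 0.0004506, B = 0.0003926, so A is larger in magnitude.
Final answer: A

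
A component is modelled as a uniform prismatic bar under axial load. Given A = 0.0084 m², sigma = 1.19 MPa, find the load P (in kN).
Model: a uniform prismatic bar under axial load, so sigma = P / A.
Solve for P: P = sigma·A.
Convert to SI units:
  sigma = 1.19 MPa = 1.19 × 10⁶ Pa
Substitute:
  P = (1.19 × 10⁶) × 0.0084
  P = 9996 N
Convert: P = 9996 N = 9.996 kN
Final answer: P = 9.996 kN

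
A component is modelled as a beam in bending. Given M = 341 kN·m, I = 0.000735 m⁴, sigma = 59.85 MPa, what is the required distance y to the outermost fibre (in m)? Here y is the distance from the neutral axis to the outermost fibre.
Model: a beam in bending, so sigma = (M·y) / I.
Solve for y: y = (sigma·I) / M.
Convert to SI units:
  M = 341 kN·m = 341000 N·m
  sigma = 59.85 MPa = 5.985 × 10⁷ Pa
Substitute:
  y = ((5.985 × 10⁷) × 0.000735) / 341000
  y = 0.129 m
Final answer: y = 0.129 m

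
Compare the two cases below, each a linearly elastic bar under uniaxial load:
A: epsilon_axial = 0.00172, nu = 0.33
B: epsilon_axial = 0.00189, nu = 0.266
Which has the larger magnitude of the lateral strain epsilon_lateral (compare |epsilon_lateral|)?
Model: a linearly elastic bar under uniaxial load, so epsilon_lateral = -nu·epsilon_axial (SI units).
  A: epsilon_lateral = -(0.33 × 0.00172) = -0.0005676
  B: epsilon_lateral = -(0.266 × 0.00189) = -0.0005027
|epsilon_lateral|: A = 0.0005676, B = 0.0005027, so A is larger in magnitude.
Final answer: A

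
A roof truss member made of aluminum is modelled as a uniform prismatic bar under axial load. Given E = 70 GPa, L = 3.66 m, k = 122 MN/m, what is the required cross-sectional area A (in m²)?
Model: a uniform prismatic bar under axial load, so k = (A·E) / L.
Solve for A: A = (k·L) / E.
Convert to SI units:
  E = 70 GPa = 7 × 10¹⁰ Pa
  k = 122 MN/m = 1.22 × 10⁸ N/m
Substitute:
  A = ((1.22 × 10⁸) × 3.66) / (7 × 10¹⁰)
  A = 0.006379 m²
Final answer: A = 0.006379 m²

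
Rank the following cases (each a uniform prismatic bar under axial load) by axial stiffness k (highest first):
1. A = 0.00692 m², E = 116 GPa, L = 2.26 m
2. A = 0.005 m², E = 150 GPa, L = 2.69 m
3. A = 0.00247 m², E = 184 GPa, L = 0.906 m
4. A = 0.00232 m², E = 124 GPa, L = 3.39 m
Model: a uniform prismatic bar under axial load, so k = (A·E) / L (SI units).
  Case 1: k = (0.00692 × (1.16 × 10¹¹)) / 2.26 = 3.552 × 10⁸ N/m = 355.2 MN/m
  Case 2: k = (0.005 × (1.5 × 10¹¹)) / 2.69 = 2.788 × 10⁸ N/m = 278.8 MN/m
  Case 3: k = (0.00247 × (1.84 × 10¹¹)) / 0.906 = 5.016 × 10⁸ N/m = 501.6 MN/m
  Case 4: k = (0.00232 × (1.24 × 10¹¹)) / 3.39 = 8.486 × 10⁷ N/m = 84.86 MN/m
Ordering: 501.6 MN/m (case 3) > 355.2 MN/m (case 1) > 278.8 MN/m (case 2) > 84.86 MN/m (case 4)
Final answer: 3, 1, 2, 4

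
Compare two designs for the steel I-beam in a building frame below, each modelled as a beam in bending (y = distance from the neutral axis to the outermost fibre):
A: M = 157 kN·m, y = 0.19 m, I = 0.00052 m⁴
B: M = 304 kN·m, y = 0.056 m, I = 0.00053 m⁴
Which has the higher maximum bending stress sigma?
Model: a beam in bending (y = distance from the neutral axis to the outermost fibre), so sigma = (M·y) / I (SI units).
  A: sigma = (157000 × 0.19) / 0.00052 = 5.737 × 10⁷ Pa = 57.37 MPa
  B: sigma = (304000 × 0.056) / 0.00053 = 3.212 × 10⁷ Pa = 32.12 MPa
57.37 MPa > 32.12 MPa, so A is larger.
Final answer: A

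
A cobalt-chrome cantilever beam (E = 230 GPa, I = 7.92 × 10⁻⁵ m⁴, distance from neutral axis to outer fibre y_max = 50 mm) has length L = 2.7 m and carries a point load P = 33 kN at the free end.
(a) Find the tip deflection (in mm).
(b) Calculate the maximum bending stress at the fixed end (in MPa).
(a) Tip deflection of a cantilever with an end point load: δ = P·L^3 / (3·E·I). Convert P = 33 kN = 33000 N, E = 230 GPa = 2.3 × 10¹¹ Pa.
  δ = (33000 × 2.7^3) / (3 × (2.3 × 10¹¹) × (7.92 × 10⁻⁵)) = 0.01189 m = 11.89 mm
(b) Maximum bending moment at the fixed end: M = P·L = 33000 × 2.7 = 89100 N·m. Convert y_max = 50 mm = 0.05 m.
  σ = M·y_max / I = (89100 × 0.05) / (7.92 × 10⁻⁵) = 5.625 × 10⁷ Pa = 56.25 MPa
Final answer: (a) δ = 11.89 mm, (b) σ = 56.25 MPa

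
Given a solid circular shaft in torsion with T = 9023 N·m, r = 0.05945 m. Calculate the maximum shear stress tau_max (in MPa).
Model: a solid circular shaft in torsion, so tau_max = (2·T) / (π·r^3).
Substitute:
  tau_max = (2 × 9023) / (π × 0.05945^3)
  tau_max = 2.734 × 10⁷ Pa
Convert: tau_max = 2.734 × 10⁷ Pa = 27.34 MPa
Final answer: tau_max = 27.34 MPa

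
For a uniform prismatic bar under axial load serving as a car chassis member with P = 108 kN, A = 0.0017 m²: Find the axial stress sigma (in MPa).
Model: a uniform prismatic bar under axial load, so sigma = P / A.
Convert to SI units:
  P = 108 kN = 108000 N
Substitute:
  sigma = 108000 / 0.0017
  sigma = 6.353 × 10⁷ Pa
Convert: sigma = 6.353 × 10⁷ Pa = 63.53 MPa
Final answer: sigma = 63.53 MPa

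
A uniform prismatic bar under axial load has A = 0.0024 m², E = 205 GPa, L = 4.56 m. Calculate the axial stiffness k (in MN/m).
Model: a uniform prismatic bar under axial load, so k = (A·E) / L.
Convert to SI units:
  E = 205 GPa = 2.05 × 10¹¹ Pa
Substitute:
  k = (0.0024 × (2.05 × 10¹¹)) / 4.56
  k = 1.079 × 10⁸ N/m
Convert: k = 1.079 × 10⁸ N/m = 107.9 MN/m
Final answer: k = 107.9 MN/m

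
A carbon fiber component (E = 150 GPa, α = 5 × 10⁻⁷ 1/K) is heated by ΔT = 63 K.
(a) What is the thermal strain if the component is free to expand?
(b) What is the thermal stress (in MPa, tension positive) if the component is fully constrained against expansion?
(a) Free thermal strain ε_th = α·ΔT = (5 × 10⁻⁷) × 63 = 3.15 × 10⁻⁵
(b) Fully constrained, the expansion is suppressed, so σ = -E·α·ΔT. Convert E = 150 GPa = 1.5 × 10¹¹ Pa.
  σ = -(1.5 × 10¹¹) × (5 × 10⁻⁷) × 63 = -4.725 × 10⁶ Pa = -4.725 MPa (compressive)
Final answer: (a) ε_th = 3.15 × 10⁻⁵, (b) σ = -4.725 MPa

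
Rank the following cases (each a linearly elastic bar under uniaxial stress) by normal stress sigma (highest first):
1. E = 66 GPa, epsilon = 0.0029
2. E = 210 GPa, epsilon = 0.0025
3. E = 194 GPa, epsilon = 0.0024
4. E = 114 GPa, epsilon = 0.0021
Model: a linearly elastic bar under uniaxial stress, so sigma = E·epsilon (SI units).
  Case 1: sigma = (6.6 × 10¹⁰) × 0.0029 = 1.914 × 10⁸ Pa = 191.4 MPa
  Case 2: sigma = (2.1 × 10¹¹) × 0.0025 = 5.25 × 10⁸ Pa = 525 MPa
  Case 3: sigma = (1.94 × 10¹¹) × 0.0024 = 4.656 × 10⁸ Pa = 465.6 MPa
  Case 4: sigma = (1.14 × 10¹¹) × 0.0021 = 2.394 × 10⁸ Pa = 239.4 MPa
Ordering: 525 MPa (case 2) > 465.6 MPa (case 3) > 239.4 MPa (case 4) > 191.4 MPa (case 1)
Final answer: 2, 3, 4, 1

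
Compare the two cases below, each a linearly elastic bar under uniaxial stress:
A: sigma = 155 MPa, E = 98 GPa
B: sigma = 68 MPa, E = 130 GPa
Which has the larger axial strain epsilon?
Model: a linearly elastic bar under uniaxial stress, so epsilon = sigma / E (SI units).
  A: epsilon = (1.55 × 10⁸) / (9.8 × 10¹⁰) = 0.001582
  B: epsilon = (6.8 × 10⁷) / (1.3 × 10¹¹) = 0.0005231
0.001582 > 0.0005231, so A is larger.
Final answer: A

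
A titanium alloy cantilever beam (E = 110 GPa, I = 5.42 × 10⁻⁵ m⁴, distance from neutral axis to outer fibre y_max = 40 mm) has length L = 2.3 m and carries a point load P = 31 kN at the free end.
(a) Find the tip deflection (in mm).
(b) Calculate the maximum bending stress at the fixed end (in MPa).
(a) Tip deflection of a cantilever with an end point load: δ = P·L^3 / (3·E·I). Convert P = 31 kN = 31000 N, E = 110 GPa = 1.1 × 10¹¹ Pa.
  δ = (31000 × 2.3^3) / (3 × (1.1 × 10¹¹) × (5.42 × 10⁻⁵)) = 0.02109 m = 21.09 mm
(b) Maximum bending moment at the fixed end: M = P·L = 31000 × 2.3 = 71300 N·m. Convert y_max = 40 mm = 0.04 m.
  σ = M·y_max / I = (71300 × 0.04) / (5.42 × 10⁻⁵) = 5.262 × 10⁷ Pa = 52.62 MPa
Final answer: (a) δ = 21.09 mm, (b) σ = 52.62 MPa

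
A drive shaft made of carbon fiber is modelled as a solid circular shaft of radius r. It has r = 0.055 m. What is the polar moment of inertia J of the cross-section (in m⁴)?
Model: a solid circular shaft of radius r, so J = (π·r^4) / 2.
Substitute:
  J = (π × 0.055^4) / 2
  J = 1.437 × 10⁻⁵ m⁴
Final answer: J = 1.437 × 10⁻⁵ m⁴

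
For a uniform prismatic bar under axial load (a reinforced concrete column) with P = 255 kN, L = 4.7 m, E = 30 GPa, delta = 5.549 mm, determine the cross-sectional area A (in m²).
Model: a uniform prismatic bar under axial load, so delta = (P·L) / (A·E).
Solve for A: A = (P·L) / (delta·E).
Convert to SI units:
  P = 255 kN = 255000 N
  E = 30 GPa = 3 × 10¹⁰ Pa
  delta = 5.549 mm = 0.005549 m
Substitute:
  A = (255000 × 4.7) / (0.005549 × (3 × 10¹⁰))
  A = 0.007199 m²
Final answer: A = 0.007199 m²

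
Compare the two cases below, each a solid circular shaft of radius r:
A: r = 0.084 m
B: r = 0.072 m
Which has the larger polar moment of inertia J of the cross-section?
Model: a solid circular shaft of radius r, so J = (π·r^4) / 2 (SI units).
  A: J = (π × 0.084^4) / 2 = 7.821 × 10⁻⁵ m⁴
  B: J = (π × 0.072^4) / 2 = 4.221 × 10⁻⁵ m⁴
7.821 × 10⁻⁵ m⁴ > 4.221 × 10⁻⁵ m⁴, so A is larger.
Final answer: A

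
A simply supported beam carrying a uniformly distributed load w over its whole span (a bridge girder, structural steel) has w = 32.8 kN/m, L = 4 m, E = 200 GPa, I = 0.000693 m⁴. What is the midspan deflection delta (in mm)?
Model: a simply supported beam carrying a uniformly distributed load w over its whole span, so delta = (5·w·L^4) / (384·E·I).
Convert to SI units:
  w = 32.8 kN/m = 32800 N/m
  E = 200 GPa = 2 × 10¹¹ Pa
Substitute:
  delta = (5 × 32800 × 4^4) / (384 × (2 × 10¹¹) × 0.000693)
  delta = 0.0007888 m
Convert: delta = 0.0007888 m = 0.7888 mm
Final answer: delta = 0.7888 mm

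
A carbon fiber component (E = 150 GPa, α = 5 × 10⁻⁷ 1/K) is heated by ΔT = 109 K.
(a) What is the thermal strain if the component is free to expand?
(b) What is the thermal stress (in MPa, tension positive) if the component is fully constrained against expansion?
(a) Free thermal strain ε_th = α·ΔT = (5 × 10⁻⁷) × 109 = 5.45 × 10⁻⁵
(b) Fully constrained, the expansion is suppressed, so σ = -E·α·ΔT. Convert E = 150 GPa = 1.5 × 10¹¹ Pa.
  σ = -(1.5 × 10¹¹) × (5 × 10⁻⁷) × 109 = -8.175 × 10⁶ Pa = -8.175 MPa (compressive)
Final answer: (a) ε_th = 5.45 × 10⁻⁵, (b) σ = -8.175 MPa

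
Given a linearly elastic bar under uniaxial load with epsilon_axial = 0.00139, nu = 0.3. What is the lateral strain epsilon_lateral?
Model: a linearly elastic bar under uniaxial load, so epsilon_lateral = -nu·epsilon_axial.
Substitute:
  epsilon_lateral = -(0.3 × 0.00139)
  epsilon_lateral = -0.000417
Final answer: epsilon_lateral = -0.000417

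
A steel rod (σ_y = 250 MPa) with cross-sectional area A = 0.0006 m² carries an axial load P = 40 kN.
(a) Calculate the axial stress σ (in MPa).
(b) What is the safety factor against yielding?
(a) Axial stress σ = P/A. Convert P = 40 kN = 40000 N.
  σ = 40000 / 0.0006 = 6.667 × 10⁷ Pa = 66.67 MPa
(b) Safety factor SF = σ_y/σ = 250 / 66.67 = 3.75
Final answer: (a) σ = 66.67 MPa, (b) SF = 3.75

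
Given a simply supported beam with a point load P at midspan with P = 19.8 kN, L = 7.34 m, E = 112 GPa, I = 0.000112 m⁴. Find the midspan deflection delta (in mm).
Model: a simply supported beam with a point load P at midspan, so delta = (P·L^3) / (48·E·I).
Convert to SI units:
  P = 19.8 kN = 19800 N
  E = 112 GPa = 1.12 × 10¹¹ Pa
Substitute:
  delta = (19800 × 7.34^3) / (48 × (1.12 × 10¹¹) × 0.000112)
  delta = 0.013 m
Convert: delta = 0.013 m = 13 mm
Final answer: delta = 13 mm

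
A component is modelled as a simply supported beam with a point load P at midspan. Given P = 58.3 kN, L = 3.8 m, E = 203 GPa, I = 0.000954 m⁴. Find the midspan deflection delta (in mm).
Model: a simply supported beam with a point load P at midspan, so delta = (P·L^3) / (48·E·I).
Convert to SI units:
  P = 58.3 kN = 58300 N
  E = 203 GPa = 2.03 × 10¹¹ Pa
Substitute:
  delta = (58300 × 3.8^3) / (48 × (2.03 × 10¹¹) × 0.000954)
  delta = 0.0003441 m
Convert: delta = 0.0003441 m = 0.3441 mm
Final answer: delta = 0.3441 mm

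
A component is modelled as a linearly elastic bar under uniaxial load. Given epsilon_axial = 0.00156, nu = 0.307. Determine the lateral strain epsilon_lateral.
Model: a linearly elastic bar under uniaxial load, so epsilon_lateral = -nu·epsilon_axial.
Substitute:
  epsilon_lateral = -(0.307 × 0.00156)
  epsilon_lateral = -0.0004789
Final answer: epsilon_lateral = -0.0004789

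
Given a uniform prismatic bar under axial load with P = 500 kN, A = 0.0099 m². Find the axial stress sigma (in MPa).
Model: a uniform prismatic bar under axial load, so sigma = P / A.
Convert to SI units:
  P = 500 kN = 500000 N
Substitute:
  sigma = 500000 / 0.0099
  sigma = 5.051 × 10⁷ Pa
Convert: sigma = 5.051 × 10⁷ Pa = 50.51 MPa
Final answer: sigma = 50.51 MPa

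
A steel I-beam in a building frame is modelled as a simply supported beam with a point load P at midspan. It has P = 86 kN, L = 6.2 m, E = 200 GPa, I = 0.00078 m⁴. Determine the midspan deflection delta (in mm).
Model: a simply supported beam with a point load P at midspan, so delta = (P·L^3) / (48·E·I).
Convert to SI units:
  P = 86 kN = 86000 N
  E = 200 GPa = 2 × 10¹¹ Pa
Substitute:
  delta = (86000 × 6.2^3) / (48 × (2 × 10¹¹) × 0.00078)
  delta = 0.002737 m
Convert: delta = 0.002737 m = 2.737 mm
Final answer: delta = 2.737 mm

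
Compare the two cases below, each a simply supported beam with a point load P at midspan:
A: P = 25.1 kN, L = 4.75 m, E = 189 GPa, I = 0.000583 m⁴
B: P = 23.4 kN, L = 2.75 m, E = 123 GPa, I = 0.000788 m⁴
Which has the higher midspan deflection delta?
Model: a simply supported beam with a point load P at midspan, so delta = (P·L^3) / (48·E·I) (SI units).
  A: delta = (25100 × 4.75^3) / (48 × (1.89 × 10¹¹) × 0.000583) = 0.0005086 m = 0.5086 mm
  B: delta = (23400 × 2.75^3) / (48 × (1.23 × 10¹¹) × 0.000788) = 0.0001046 m = 0.1046 mm
0.5086 mm > 0.1046 mm, so A is larger.
Final answer: A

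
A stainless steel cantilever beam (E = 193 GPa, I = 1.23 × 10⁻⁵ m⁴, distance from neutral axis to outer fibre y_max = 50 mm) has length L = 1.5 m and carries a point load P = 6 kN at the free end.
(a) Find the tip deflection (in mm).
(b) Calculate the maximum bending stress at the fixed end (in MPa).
(a) Tip deflection of a cantilever with an end point load: δ = P·L^3 / (3·E·I). Convert P = 6 kN = 6000 N, E = 193 GPa = 1.93 × 10¹¹ Pa.
  δ = (6000 × 1.5^3) / (3 × (1.93 × 10¹¹) × (1.23 × 10⁻⁵)) = 0.002843 m = 2.843 mm
(b) Maximum bending moment at the fixed end: M = P·L = 6000 × 1.5 = 9000 N·m. Convert y_max = 50 mm = 0.05 m.
  σ = M·y_max / I = (9000 × 0.05) / (1.23 × 10⁻⁵) = 3.659 × 10⁷ Pa = 36.59 MPa
Final answer: (a) δ = 2.843 mm, (b) σ = 36.59 MPa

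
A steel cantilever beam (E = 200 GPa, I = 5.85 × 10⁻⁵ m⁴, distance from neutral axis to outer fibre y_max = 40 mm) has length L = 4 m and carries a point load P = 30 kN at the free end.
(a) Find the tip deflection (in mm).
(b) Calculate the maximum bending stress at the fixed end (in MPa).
(a) Tip deflection of a cantilever with an end point load: δ = P·L^3 / (3·E·I). Convert P = 30 kN = 30000 N, E = 200 GPa = 2 × 10¹¹ Pa.
  δ = (30000 × 4^3) / (3 × (2 × 10¹¹) × (5.85 × 10⁻⁵)) = 0.0547 m = 54.7 mm
(b) Maximum bending moment at the fixed end: M = P·L = 30000 × 4 = 120000 N·m. Convert y_max = 40 mm = 0.04 m.
  σ = M·y_max / I = (120000 × 0.04) / (5.85 × 10⁻⁵) = 8.205 × 10⁷ Pa = 82.05 MPa
Final answer: (a) δ = 54.7 mm, (b) σ = 82.05 MPa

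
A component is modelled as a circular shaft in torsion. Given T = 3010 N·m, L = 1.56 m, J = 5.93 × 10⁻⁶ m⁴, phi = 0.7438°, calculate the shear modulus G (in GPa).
Model: a circular shaft in torsion, so phi = (T·L) / (G·J).
Solve for G: G = (T·L) / (phi·J).
Convert to SI units:
  phi = 0.7438° = 0.01298 rad
Substitute:
  G = (3010 × 1.56) / (0.01298 × (5.93 × 10⁻⁶))
  G = 6.1 × 10¹⁰ Pa
Convert: G = 6.1 × 10¹⁰ Pa = 61 GPa
Final answer: G = 61 GPa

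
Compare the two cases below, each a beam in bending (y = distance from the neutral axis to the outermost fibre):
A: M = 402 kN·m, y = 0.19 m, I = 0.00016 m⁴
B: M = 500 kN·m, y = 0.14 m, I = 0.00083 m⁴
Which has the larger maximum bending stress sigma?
Model: a beam in bending (y = distance from the neutral axis to the outermost fibre), so sigma = (M·y) / I (SI units).
  A: sigma = (402000 × 0.19) / 0.00016 = 4.774 × 10⁸ Pa = 477.4 MPa
  B: sigma = (500000 × 0.14) / 0.00083 = 8.434 × 10⁷ Pa = 84.34 MPa
477.4 MPa > 84.34 MPa, so A is larger.
Final answer: A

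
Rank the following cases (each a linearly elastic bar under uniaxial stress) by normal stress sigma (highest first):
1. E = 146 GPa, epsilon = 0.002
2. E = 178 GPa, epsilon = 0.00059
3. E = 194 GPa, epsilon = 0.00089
Model: a linearly elastic bar under uniaxial stress, so sigma = E·epsilon (SI units).
  Case 1: sigma = (1.46 × 10¹¹) × 0.002 = 2.92 × 10⁸ Pa = 292 MPa
  Case 2: sigma = (1.78 × 10¹¹) × 0.00059 = 1.05 × 10⁸ Pa = 105 MPa
  Case 3: sigma = (1.94 × 10¹¹) × 0.00089 = 1.727 × 10⁸ Pa = 172.7 MPa
Ordering: 292 MPa (case 1) > 172.7 MPa (case 3) > 105 MPa (case 2)
Final answer: 1, 3, 2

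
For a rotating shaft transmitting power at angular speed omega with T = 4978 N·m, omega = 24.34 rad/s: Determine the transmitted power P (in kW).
Model: a rotating shaft transmitting power at angular speed omega, so P = T·omega.
Substitute:
  P = 4978 × 24.34
  P = 121200 W
Convert: P = 121200 W = 121.2 kW
Final answer: P = 121.2 kW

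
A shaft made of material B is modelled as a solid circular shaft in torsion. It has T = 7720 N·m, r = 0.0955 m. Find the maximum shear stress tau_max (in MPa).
Model: a solid circular shaft in torsion, so tau_max = (2·T) / (π·r^3).
Substitute:
  tau_max = (2 × 7720) / (π × 0.0955^3)
  tau_max = 5.643 × 10⁶ Pa
Convert: tau_max = 5.643 × 10⁶ Pa = 5.643 MPa
Final answer: tau_max = 5.643 MPa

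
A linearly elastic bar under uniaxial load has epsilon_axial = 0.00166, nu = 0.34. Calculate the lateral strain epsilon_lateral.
Model: a linearly elastic bar under uniaxial load, so epsilon_lateral = -nu·epsilon_axial.
Substitute:
  epsilon_lateral = -(0.34 × 0.00166)
  epsilon_lateral = -0.0005644
Final answer: epsilon_lateral = -0.0005644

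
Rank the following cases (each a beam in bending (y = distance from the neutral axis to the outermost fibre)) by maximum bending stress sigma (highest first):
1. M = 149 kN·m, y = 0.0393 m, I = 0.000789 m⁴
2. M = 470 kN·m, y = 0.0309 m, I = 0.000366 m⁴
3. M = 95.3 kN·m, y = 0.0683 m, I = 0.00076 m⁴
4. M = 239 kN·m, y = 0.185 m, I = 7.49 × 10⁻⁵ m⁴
Model: a beam in bending (y = distance from the neutral axis to the outermost fibre), so sigma = (M·y) / I (SI units).
  Case 1: sigma = (149000 × 0.0393) / 0.000789 = 7.422 × 10⁶ Pa = 7.422 MPa
  Case 2: sigma = (470000 × 0.0309) / 0.000366 = 3.968 × 10⁷ Pa = 39.68 MPa
  Case 3: sigma = (95300 × 0.0683) / 0.00076 = 8.564 × 10⁶ Pa = 8.564 MPa
  Case 4: sigma = (239000 × 0.185) / (7.49 × 10⁻⁵) = 5.903 × 10⁸ Pa = 590.3 MPa
Ordering: 590.3 MPa (case 4) > 39.68 MPa (case 2) > 8.564 MPa (case 3) > 7.422 MPa (case 1)
Final answer: 4, 2, 3, 1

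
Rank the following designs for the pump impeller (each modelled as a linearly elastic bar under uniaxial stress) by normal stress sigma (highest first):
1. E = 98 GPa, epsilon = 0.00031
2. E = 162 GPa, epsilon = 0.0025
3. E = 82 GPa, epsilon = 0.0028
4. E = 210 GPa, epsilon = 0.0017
Model: a linearly elastic bar under uniaxial stress, so sigma = E·epsilon (SI units).
  Case 1: sigma = (9.8 × 10¹⁰) × 0.00031 = 3.038 × 10⁷ Pa = 30.38 MPa
  Case 2: sigma = (1.62 × 10¹¹) × 0.0025 = 4.05 × 10⁸ Pa = 405 MPa
  Case 3: sigma = (8.2 × 10¹⁰) × 0.0028 = 2.296 × 10⁸ Pa = 229.6 MPa
  Case 4: sigma = (2.1 × 10¹¹) × 0.0017 = 3.57 × 10⁸ Pa = 357 MPa
Ordering: 405 MPa (case 2) > 357 MPa (case 4) > 229.6 MPa (case 3) > 30.38 MPa (case 1)
Final answer: 2, 4, 3, 1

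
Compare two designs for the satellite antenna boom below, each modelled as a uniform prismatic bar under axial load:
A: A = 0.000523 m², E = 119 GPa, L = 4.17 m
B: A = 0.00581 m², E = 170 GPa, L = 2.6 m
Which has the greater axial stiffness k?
Model: a uniform prismatic bar under axial load, so k = (A·E) / L (SI units).
  A: k = (0.000523 × (1.19 × 10¹¹)) / 4.17 = 1.492 × 10⁷ N/m = 14.92 MN/m
  B: k = (0.00581 × (1.7 × 10¹¹)) / 2.6 = 3.799 × 10⁸ N/m = 379.9 MN/m
379.9 MN/m > 14.92 MN/m, so B is larger.
Final answer: B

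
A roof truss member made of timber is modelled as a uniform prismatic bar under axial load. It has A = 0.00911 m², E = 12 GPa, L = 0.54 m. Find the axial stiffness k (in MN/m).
Model: a uniform prismatic bar under axial load, so k = (A·E) / L.
Convert to SI units:
  E = 12 GPa = 1.2 × 10¹⁰ Pa
Substitute:
  k = (0.00911 × (1.2 × 10¹⁰)) / 0.54
  k = 2.024 × 10⁸ N/m
Convert: k = 2.024 × 10⁸ N/m = 202.4 MN/m
Final answer: k = 202.4 MN/m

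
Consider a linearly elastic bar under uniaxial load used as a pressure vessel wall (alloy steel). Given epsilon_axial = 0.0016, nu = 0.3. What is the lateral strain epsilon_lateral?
Model: a linearly elastic bar under uniaxial load, so epsilon_lateral = -nu·epsilon_axial.
Substitute:
  epsilon_lateral = -(0.3 × 0.0016)
  epsilon_lateral = -0.00048
Final answer: epsilon_lateral = -0.00048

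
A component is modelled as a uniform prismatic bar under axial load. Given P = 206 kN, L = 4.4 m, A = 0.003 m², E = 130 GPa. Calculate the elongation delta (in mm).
Model: a uniform prismatic bar under axial load, so delta = (P·L) / (A·E).
Convert to SI units:
  P = 206 kN = 206000 N
  E = 130 GPa = 1.3 × 10¹¹ Pa
Substitute:
  delta = (206000 × 4.4) / (0.003 × (1.3 × 10¹¹))
  delta = 0.002324 m
Convert: delta = 0.002324 m = 2.324 mm
Final answer: delta = 2.324 mm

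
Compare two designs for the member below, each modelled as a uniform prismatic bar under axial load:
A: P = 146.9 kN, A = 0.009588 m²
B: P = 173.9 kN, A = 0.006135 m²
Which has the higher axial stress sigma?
Model: a uniform prismatic bar under axial load, so sigma = P / A (SI units).
  A: sigma = 146900 / 0.009588 = 1.532 × 10⁷ Pa = 15.32 MPa
  B: sigma = 173900 / 0.006135 = 2.835 × 10⁷ Pa = 28.35 MPa
28.35 MPa > 15.32 MPa, so B is larger.
Final answer: B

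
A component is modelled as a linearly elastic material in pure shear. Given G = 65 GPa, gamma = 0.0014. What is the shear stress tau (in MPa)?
Model: a linearly elastic material in pure shear, so tau = G·gamma.
Convert to SI units:
  G = 65 GPa = 6.5 × 10¹⁰ Pa
Substitute:
  tau = (6.5 × 10¹⁰) × 0.0014
  tau = 9.1 × 10⁷ Pa
Convert: tau = 9.1 × 10⁷ Pa = 91 MPa
Final answer: tau = 91 MPa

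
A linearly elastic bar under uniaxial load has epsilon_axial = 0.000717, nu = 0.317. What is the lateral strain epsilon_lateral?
Model: a linearly elastic bar under uniaxial load, so epsilon_lateral = -nu·epsilon_axial.
Substitute:
  epsilon_lateral = -(0.317 × 0.000717)
  epsilon_lateral = -0.0002273
Final answer: epsilon_lateral = -0.0002273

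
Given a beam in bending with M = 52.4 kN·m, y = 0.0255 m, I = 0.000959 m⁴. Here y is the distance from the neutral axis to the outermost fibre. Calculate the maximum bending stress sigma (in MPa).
Model: a beam in bending, so sigma = (M·y) / I.
Convert to SI units:
  M = 52.4 kN·m = 52400 N·m
Substitute:
  sigma = (52400 × 0.0255) / 0.000959
  sigma = 1.393 × 10⁶ Pa
Convert: sigma = 1.393 × 10⁶ Pa = 1.393 MPa
Final answer: sigma = 1.393 MPa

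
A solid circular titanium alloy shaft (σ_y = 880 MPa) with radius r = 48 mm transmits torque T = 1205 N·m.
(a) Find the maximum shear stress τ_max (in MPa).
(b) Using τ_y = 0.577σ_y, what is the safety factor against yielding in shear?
(a) For a solid circular shaft, τ_max = T·r/J with J = π·r^4/2, i.e. τ_max = 2·T / (π·r^3). Convert r = 48 mm = 0.048 m.
  τ_max = (2 × 1205) / (π × 0.048^3) = 6.937 × 10⁶ Pa = 6.937 MPa
(b) τ_y = 0.577 × 880 = 507.76 MPa
  SF = τ_y/τ_max = 507.76 / 6.937 = 73.2
Final answer: (a) τ_max = 6.937 MPa, (b) SF = 73.2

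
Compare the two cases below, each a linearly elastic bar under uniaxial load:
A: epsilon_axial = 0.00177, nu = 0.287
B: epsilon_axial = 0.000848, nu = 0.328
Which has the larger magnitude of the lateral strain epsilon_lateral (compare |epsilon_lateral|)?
Model: a linearly elastic bar under uniaxial load, so epsilon_lateral = -nu·epsilon_axial (SI units).
  A: epsilon_lateral = -(0.287 × 0.00177) = -0.000508
  B: epsilon_lateral = -(0.328 × 0.000848) = -0.0002781
|epsilon_lateral|: A = 0.000508, B = 0.0002781, so A is larger in magnitude.
Final answer: A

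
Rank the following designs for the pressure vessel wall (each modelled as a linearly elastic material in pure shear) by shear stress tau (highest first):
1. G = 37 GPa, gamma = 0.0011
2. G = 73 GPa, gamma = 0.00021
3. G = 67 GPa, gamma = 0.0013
Model: a linearly elastic material in pure shear, so tau = G·gamma (SI units).
  Case 1: tau = (3.7 × 10¹⁰) × 0.0011 = 4.07 × 10⁷ Pa = 40.7 MPa
  Case 2: tau = (7.3 × 10¹⁰) × 0.00021 = 1.533 × 10⁷ Pa = 15.33 MPa
  Case 3: tau = (6.7 × 10¹⁰) × 0.0013 = 8.71 × 10⁷ Pa = 87.1 MPa
Ordering: 87.1 MPa (case 3) > 40.7 MPa (case 1) > 15.33 MPa (case 2)
Final answer: 3, 1, 2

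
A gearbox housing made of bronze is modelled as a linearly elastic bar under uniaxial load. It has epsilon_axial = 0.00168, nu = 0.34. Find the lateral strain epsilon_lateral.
Model: a linearly elastic bar under uniaxial load, so epsilon_lateral = -nu·epsilon_axial.
Substitute:
  epsilon_lateral = -(0.34 × 0.00168)
  epsilon_lateral = -0.0005712
Final answer: epsilon_lateral = -0.0005712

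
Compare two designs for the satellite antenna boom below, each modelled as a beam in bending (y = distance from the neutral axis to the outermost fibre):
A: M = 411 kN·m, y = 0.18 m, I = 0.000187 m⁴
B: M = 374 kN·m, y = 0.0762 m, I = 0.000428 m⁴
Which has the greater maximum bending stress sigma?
Model: a beam in bending (y = distance from the neutral axis to the outermost fibre), so sigma = (M·y) / I (SI units).
  A: sigma = (411000 × 0.18) / 0.000187 = 3.956 × 10⁸ Pa = 395.6 MPa
  B: sigma = (374000 × 0.0762) / 0.000428 = 6.659 × 10⁷ Pa = 66.59 MPa
395.6 MPa > 66.59 MPa, so A is larger.
Final answer: A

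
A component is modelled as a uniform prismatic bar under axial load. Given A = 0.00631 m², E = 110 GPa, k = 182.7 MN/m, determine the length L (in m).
Model: a uniform prismatic bar under axial load, so k = (A·E) / L.
Solve for L: L = (A·E) / k.
Convert to SI units:
  E = 110 GPa = 1.1 × 10¹¹ Pa
  k = 182.7 MN/m = 1.827 × 10⁸ N/m
Substitute:
  L = (0.00631 × (1.1 × 10¹¹)) / (1.827 × 10⁸)
  L = 3.799 m
Final answer: L = 3.799 m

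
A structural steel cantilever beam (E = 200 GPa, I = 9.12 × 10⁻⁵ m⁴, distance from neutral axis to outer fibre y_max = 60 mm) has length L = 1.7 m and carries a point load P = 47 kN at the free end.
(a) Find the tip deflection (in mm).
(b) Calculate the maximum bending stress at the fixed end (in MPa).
(a) Tip deflection of a cantilever with an end point load: δ = P·L^3 / (3·E·I). Convert P = 47 kN = 47000 N, E = 200 GPa = 2 × 10¹¹ Pa.
  δ = (47000 × 1.7^3) / (3 × (2 × 10¹¹) × (9.12 × 10⁻⁵)) = 0.00422 m = 4.22 mm
(b) Maximum bending moment at the fixed end: M = P·L = 47000 × 1.7 = 79900 N·m. Convert y_max = 60 mm = 0.06 m.
  σ = M·y_max / I = (79900 × 0.06) / (9.12 × 10⁻⁵) = 5.257 × 10⁷ Pa = 52.57 MPa
Final answer: (a) δ = 4.22 mm, (b) σ = 52.57 MPa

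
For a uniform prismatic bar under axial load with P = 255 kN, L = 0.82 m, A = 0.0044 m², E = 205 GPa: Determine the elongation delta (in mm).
Model: a uniform prismatic bar under axial load, so delta = (P·L) / (A·E).
Convert to SI units:
  P = 255 kN = 255000 N
  E = 205 GPa = 2.05 × 10¹¹ Pa
Substitute:
  delta = (255000 × 0.82) / (0.0044 × (2.05 × 10¹¹))
  delta = 0.0002318 m
Convert: delta = 0.0002318 m = 0.2318 mm
Final answer: delta = 0.2318 mm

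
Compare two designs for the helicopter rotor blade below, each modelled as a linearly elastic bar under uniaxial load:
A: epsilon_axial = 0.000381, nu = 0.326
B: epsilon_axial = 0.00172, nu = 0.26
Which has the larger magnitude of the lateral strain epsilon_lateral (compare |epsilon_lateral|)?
Model: a linearly elastic bar under uniaxial load, so epsilon_lateral = -nu·epsilon_axial (SI units).
  A: epsilon_lateral = -(0.326 × 0.000381) = -0.0001242
  B: epsilon_lateral = -(0.26 × 0.00172) = -0.0004472
|epsilon_lateral|: A = 0.0001242, B = 0.0004472, so B is larger in magnitude.
Final answer: B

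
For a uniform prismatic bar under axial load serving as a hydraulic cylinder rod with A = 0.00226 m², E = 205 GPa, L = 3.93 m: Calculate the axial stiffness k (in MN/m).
Model: a uniform prismatic bar under axial load, so k = (A·E) / L.
Convert to SI units:
  E = 205 GPa = 2.05 × 10¹¹ Pa
Substitute:
  k = (0.00226 × (2.05 × 10¹¹)) / 3.93
  k = 1.179 × 10⁸ N/m
Convert: k = 1.179 × 10⁸ N/m = 117.9 MN/m
Final answer: k = 117.9 MN/m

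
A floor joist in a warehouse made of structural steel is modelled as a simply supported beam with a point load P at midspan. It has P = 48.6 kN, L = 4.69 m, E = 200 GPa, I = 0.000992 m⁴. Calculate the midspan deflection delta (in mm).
Model: a simply supported beam with a point load P at midspan, so delta = (P·L^3) / (48·E·I).
Convert to SI units:
  P = 48.6 kN = 48600 N
  E = 200 GPa = 2 × 10¹¹ Pa
Substitute:
  delta = (48600 × 4.69^3) / (48 × (2 × 10¹¹) × 0.000992)
  delta = 0.0005265 m
Convert: delta = 0.0005265 m = 0.5265 mm
Final answer: delta = 0.5265 mm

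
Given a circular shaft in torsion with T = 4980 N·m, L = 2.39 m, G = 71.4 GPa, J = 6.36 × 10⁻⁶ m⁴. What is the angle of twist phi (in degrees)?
Model: a circular shaft in torsion, so phi = (T·L) / (G·J).
Convert to SI units:
  G = 71.4 GPa = 7.14 × 10¹⁰ Pa
Substitute:
  phi = (4980 × 2.39) / ((7.14 × 10¹⁰) × (6.36 × 10⁻⁶))
  phi = 0.02621 rad
Convert to degrees: phi = 0.02621 × 180/π = 1.502°
Final answer: phi = 1.502°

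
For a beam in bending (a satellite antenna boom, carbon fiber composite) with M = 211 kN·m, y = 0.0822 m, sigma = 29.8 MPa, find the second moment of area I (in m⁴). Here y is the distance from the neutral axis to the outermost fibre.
Model: a beam in bending, so sigma = (M·y) / I.
Solve for I: I = (M·y) / sigma.
Convert to SI units:
  M = 211 kN·m = 211000 N·m
  sigma = 29.8 MPa = 2.98 × 10⁷ Pa
Substitute:
  I = (211000 × 0.0822) / (2.98 × 10⁷)
  I = 0.000582 m⁴
Final answer: I = 0.000582 m⁴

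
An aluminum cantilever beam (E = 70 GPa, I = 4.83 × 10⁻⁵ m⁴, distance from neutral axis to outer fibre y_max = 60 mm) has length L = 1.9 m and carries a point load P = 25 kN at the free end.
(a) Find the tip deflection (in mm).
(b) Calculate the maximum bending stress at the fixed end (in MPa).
(a) Tip deflection of a cantilever with an end point load: δ = P·L^3 / (3·E·I). Convert P = 25 kN = 25000 N, E = 70 GPa = 7 × 10¹⁰ Pa.
  δ = (25000 × 1.9^3) / (3 × (7 × 10¹⁰) × (4.83 × 10⁻⁵)) = 0.01691 m = 16.91 mm
(b) Maximum bending moment at the fixed end: M = P·L = 25000 × 1.9 = 47500 N·m. Convert y_max = 60 mm = 0.06 m.
  σ = M·y_max / I = (47500 × 0.06) / (4.83 × 10⁻⁵) = 5.901 × 10⁷ Pa = 59.01 MPa
Final answer: (a) δ = 16.91 mm, (b) σ = 59.01 MPa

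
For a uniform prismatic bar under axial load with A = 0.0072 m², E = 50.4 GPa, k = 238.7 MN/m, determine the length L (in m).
Model: a uniform prismatic bar under axial load, so k = (A·E) / L.
Solve for L: L = (A·E) / k.
Convert to SI units:
  E = 50.4 GPa = 5.04 × 10¹⁰ Pa
  k = 238.7 MN/m = 2.387 × 10⁸ N/m
Substitute:
  L = (0.0072 × (5.04 × 10¹⁰)) / (2.387 × 10⁸)
  L = 1.52 m
Final answer: L = 1.52 m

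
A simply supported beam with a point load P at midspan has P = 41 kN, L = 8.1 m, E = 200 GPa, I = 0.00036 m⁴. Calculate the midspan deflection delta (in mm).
Model: a simply supported beam with a point load P at midspan, so delta = (P·L^3) / (48·E·I).
Convert to SI units:
  P = 41 kN = 41000 N
  E = 200 GPa = 2 × 10¹¹ Pa
Substitute:
  delta = (41000 × 8.1^3) / (48 × (2 × 10¹¹) × 0.00036)
  delta = 0.006305 m
Convert: delta = 0.006305 m = 6.305 mm
Final answer: delta = 6.305 mm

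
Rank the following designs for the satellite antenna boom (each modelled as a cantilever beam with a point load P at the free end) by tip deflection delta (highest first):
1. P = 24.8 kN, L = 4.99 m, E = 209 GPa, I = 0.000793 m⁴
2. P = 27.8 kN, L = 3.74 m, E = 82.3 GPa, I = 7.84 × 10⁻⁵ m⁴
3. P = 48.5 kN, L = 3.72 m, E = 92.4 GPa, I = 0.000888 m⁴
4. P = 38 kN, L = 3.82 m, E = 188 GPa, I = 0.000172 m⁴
Model: a cantilever beam with a point load P at the free end, so delta = (P·L^3) / (3·E·I) (SI units).
  Case 1: delta = (24800 × 4.99^3) / (3 × (2.09 × 10¹¹) × 0.000793) = 0.006197 m = 6.197 mm
  Case 2: delta = (27800 × 3.74^3) / (3 × (8.23 × 10¹⁰) × (7.84 × 10⁻⁵)) = 0.07513 m = 75.13 mm
  Case 3: delta = (48500 × 3.72^3) / (3 × (9.24 × 10¹⁰) × 0.000888) = 0.01014 m = 10.14 mm
  Case 4: delta = (38000 × 3.82^3) / (3 × (1.88 × 10¹¹) × 0.000172) = 0.02184 m = 21.84 mm
Ordering: 75.13 mm (case 2) > 21.84 mm (case 4) > 10.14 mm (case 3) > 6.197 mm (case 1)
Final answer: 2, 4, 3, 1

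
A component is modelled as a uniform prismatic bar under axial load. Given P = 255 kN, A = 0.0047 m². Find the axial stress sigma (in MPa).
Model: a uniform prismatic bar under axial load, so sigma = P / A.
Convert to SI units:
  P = 255 kN = 255000 N
Substitute:
  sigma = 255000 / 0.0047
  sigma = 5.426 × 10⁷ Pa
Convert: sigma = 5.426 × 10⁷ Pa = 54.26 MPa
Final answer: sigma = 54.26 MPa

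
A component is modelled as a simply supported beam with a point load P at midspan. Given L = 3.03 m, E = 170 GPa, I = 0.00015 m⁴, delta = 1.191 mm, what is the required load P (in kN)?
Model: a simply supported beam with a point load P at midspan, so delta = (P·L^3) / (48·E·I).
Solve for P: P = (48·delta·E·I) / L^3.
Convert to SI units:
  E = 170 GPa = 1.7 × 10¹¹ Pa
  delta = 1.191 mm = 0.001191 m
Substitute:
  P = (48 × 0.001191 × (1.7 × 10¹¹) × 0.00015) / 3.03^3
  P = 52400 N
Convert: P = 52400 N = 52.4 kN
Final answer: P = 52.4 kN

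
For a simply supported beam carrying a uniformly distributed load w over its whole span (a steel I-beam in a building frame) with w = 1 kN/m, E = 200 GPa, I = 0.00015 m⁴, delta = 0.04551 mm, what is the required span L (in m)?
Model: a simply supported beam carrying a uniformly distributed load w over its whole span, so delta = (5·w·L^4) / (384·E·I).
Solve for L: L = ((384·delta·E·I) / (5·w))^(1/4).
Convert to SI units:
  w = 1 kN/m = 1000 N/m
  E = 200 GPa = 2 × 10¹¹ Pa
  delta = 0.04551 mm = 4.551 × 10⁻⁵ m
Substitute:
  L = ((384 × (4.551 × 10⁻⁵) × (2 × 10¹¹) × 0.00015) / (5 × 1000))^(1/4)
  L = 3.2 m
Final answer: L = 3.2 m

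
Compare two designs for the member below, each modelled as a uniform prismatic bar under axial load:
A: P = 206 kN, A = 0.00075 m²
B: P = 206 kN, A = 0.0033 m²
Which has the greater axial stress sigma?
Model: a uniform prismatic bar under axial load, so sigma = P / A (SI units).
  A: sigma = 206000 / 0.00075 = 2.747 × 10⁸ Pa = 274.7 MPa
  B: sigma = 206000 / 0.0033 = 6.242 × 10⁷ Pa = 62.42 MPa
274.7 MPa > 62.42 MPa, so A is larger.
Final answer: A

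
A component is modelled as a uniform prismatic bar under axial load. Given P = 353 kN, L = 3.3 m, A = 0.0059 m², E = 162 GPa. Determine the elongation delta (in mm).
Model: a uniform prismatic bar under axial load, so delta = (P·L) / (A·E).
Convert to SI units:
  P = 353 kN = 353000 N
  E = 162 GPa = 1.62 × 10¹¹ Pa
Substitute:
  delta = (353000 × 3.3) / (0.0059 × (1.62 × 10¹¹))
  delta = 0.001219 m
Convert: delta = 0.001219 m = 1.219 mm
Final answer: delta = 1.219 mm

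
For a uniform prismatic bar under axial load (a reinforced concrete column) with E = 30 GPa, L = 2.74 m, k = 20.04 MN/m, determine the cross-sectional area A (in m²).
Model: a uniform prismatic bar under axial load, so k = (A·E) / L.
Solve for A: A = (k·L) / E.
Convert to SI units:
  E = 30 GPa = 3 × 10¹⁰ Pa
  k = 20.04 MN/m = 2.004 × 10⁷ N/m
Substitute:
  A = ((2.004 × 10⁷) × 2.74) / (3 × 10¹⁰)
  A = 0.00183 m²
Final answer: A = 0.00183 m²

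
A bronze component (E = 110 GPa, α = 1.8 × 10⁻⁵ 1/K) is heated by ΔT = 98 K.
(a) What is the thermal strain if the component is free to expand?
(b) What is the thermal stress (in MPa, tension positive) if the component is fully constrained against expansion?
(a) Free thermal strain ε_th = α·ΔT = (1.8 × 10⁻⁵) × 98 = 0.001764
(b) Fully constrained, the expansion is suppressed, so σ = -E·α·ΔT. Convert E = 110 GPa = 1.1 × 10¹¹ Pa.
  σ = -(1.1 × 10¹¹) × (1.8 × 10⁻⁵) × 98 = -1.94 × 10⁸ Pa = -194 MPa (compressive)
Final answer: (a) ε_th = 0.001764, (b) σ = -194 MPa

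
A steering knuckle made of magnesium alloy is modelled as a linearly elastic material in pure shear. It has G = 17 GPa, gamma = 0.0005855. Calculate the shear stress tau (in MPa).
Model: a linearly elastic material in pure shear, so tau = G·gamma.
Convert to SI units:
  G = 17 GPa = 1.7 × 10¹⁰ Pa
Substitute:
  tau = (1.7 × 10¹⁰) × 0.0005855
  tau = 9.954 × 10⁶ Pa
Convert: tau = 9.954 × 10⁶ Pa = 9.954 MPa
Final answer: tau = 9.954 MPa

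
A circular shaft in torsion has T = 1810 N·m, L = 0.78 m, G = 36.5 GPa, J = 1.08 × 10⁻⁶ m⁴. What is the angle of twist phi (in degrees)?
Model: a circular shaft in torsion, so phi = (T·L) / (G·J).
Convert to SI units:
  G = 36.5 GPa = 3.65 × 10¹⁰ Pa
Substitute:
  phi = (1810 × 0.78) / ((3.65 × 10¹⁰) × (1.08 × 10⁻⁶))
  phi = 0.03581 rad
Convert to degrees: phi = 0.03581 × 180/π = 2.052°
Final answer: phi = 2.052°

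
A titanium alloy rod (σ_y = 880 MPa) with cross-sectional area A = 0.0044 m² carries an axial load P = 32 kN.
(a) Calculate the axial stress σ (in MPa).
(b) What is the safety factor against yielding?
(a) Axial stress σ = P/A. Convert P = 32 kN = 32000 N.
  σ = 32000 / 0.0044 = 7.273 × 10⁶ Pa = 7.273 MPa
(b) Safety factor SF = σ_y/σ = 880 / 7.273 = 121
Final answer: (a) σ = 7.273 MPa, (b) SF = 121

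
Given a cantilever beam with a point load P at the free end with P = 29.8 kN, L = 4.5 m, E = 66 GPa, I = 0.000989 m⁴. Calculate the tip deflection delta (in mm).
Model: a cantilever beam with a point load P at the free end, so delta = (P·L^3) / (3·E·I).
Convert to SI units:
  P = 29.8 kN = 29800 N
  E = 66 GPa = 6.6 × 10¹⁰ Pa
Substitute:
  delta = (29800 × 4.5^3) / (3 × (6.6 × 10¹⁰) × 0.000989)
  delta = 0.01387 m
Convert: delta = 0.01387 m = 13.87 mm
Final answer: delta = 13.87 mm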